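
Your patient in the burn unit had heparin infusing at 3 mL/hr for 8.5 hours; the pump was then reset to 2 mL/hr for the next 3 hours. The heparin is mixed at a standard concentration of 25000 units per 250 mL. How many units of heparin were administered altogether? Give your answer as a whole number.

3150 units

Concentration = 25000 units ÷ 250 mL = 100 units/mL
Stage 1: 3 mL/hr × 8.5 hr = 25.5 mL → 25.5 mL × 100 units/mL = 2550 units
Stage 2: 2 mL/hr × 3 hr = 6 mL → 6 mL × 100 units/mL = 600 units
Total = 2550 + 600 = 3150 units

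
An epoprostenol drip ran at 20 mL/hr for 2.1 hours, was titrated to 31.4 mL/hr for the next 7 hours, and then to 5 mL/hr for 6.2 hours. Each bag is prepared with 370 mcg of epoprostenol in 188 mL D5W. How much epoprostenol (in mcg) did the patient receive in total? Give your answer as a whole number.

576 mcg

Concentration = 370 mcg ÷ 188 mL = 1.968085 mcg/mL
Stage 1: 20 mL/hr × 2.1 hr = 42 mL → 42 mL × 1.968085 mcg/mL = 82.65957 mcg
Stage 2: 31.4 mL/hr × 7 hr = 219.8 mL → 219.8 mL × 1.968085 mcg/mL = 432.5851 mcg
Stage 3: 5 mL/hr × 6.2 hr = 31 mL → 31 mL × 1.968085 mcg/mL = 61.01064 mcg
Total = 82.65957 + 432.5851 + 61.01064 = 576.2553 mcg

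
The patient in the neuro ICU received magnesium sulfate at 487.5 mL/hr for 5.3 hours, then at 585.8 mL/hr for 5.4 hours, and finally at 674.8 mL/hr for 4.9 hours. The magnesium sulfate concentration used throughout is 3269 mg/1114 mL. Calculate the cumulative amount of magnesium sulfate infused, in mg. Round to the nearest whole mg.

26567 mg

Concentration = 3269 mg ÷ 1114 mL = 2.93447 mg/mL
Stage 1: 487.5 mL/hr × 5.3 hr = 2583.75 mL → 2583.75 mL × 2.93447 mg/mL = 7581.938 mg
Stage 2: 585.8 mL/hr × 5.4 hr = 3163.32 mL → 3163.32 mL × 2.93447 mg/mL = 9282.669 mg
Stage 3: 674.8 mL/hr × 4.9 hr = 3306.52 mL → 3306.52 mL × 2.93447 mg/mL = 9702.885 mg
Total = 7581.938 + 9282.669 + 9702.885 = 26567.49 mg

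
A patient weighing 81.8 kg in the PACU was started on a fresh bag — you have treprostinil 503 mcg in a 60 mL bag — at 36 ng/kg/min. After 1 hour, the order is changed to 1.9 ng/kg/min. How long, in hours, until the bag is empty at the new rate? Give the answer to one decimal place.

Initial rate:
Dose = 36 ng/kg/min × 81.8 kg = 2944.8 ng/min
2944.8 ng/min × 60 min/hr = 176688 ng/hr
Concentration = 503 mcg ÷ 60 mL = 8.383333 mcg/mL = 8383.333 ng/mL
Rate = 176688 ng/hr ÷ 8383.333 ng/mL = 21.0761 mL/hr
Volume infused so far = 21.0761 mL/hr × 1 hr = 21.0761 mL
Volume remaining = 60 − 21.0761 = 38.9239 mL
New rate:
Dose = 1.9 ng/kg/min × 81.8 kg = 155.42 ng/min
155.42 ng/min × 60 min/hr = 9325.2 ng/hr
Rate = 9325.2 ng/hr ÷ 8383.333 ng/mL = 1.11235 mL/hr
Time remaining = 38.9239 mL ÷ 1.11235 mL/hr = 34.99249 hr

35.0 hours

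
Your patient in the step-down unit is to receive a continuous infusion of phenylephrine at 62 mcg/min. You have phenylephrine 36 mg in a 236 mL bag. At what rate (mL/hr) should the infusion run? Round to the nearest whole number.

62 mcg/min × 60 min/hr = 3720 mcg/hr
Concentration = 36 mg ÷ 236 mL = 0.1525424 mg/mL = 152.5424 mcg/mL
Rate = 3720 mcg/hr ÷ 152.5424 mcg/mL = 24.38667 mL/hr

24 mL/hr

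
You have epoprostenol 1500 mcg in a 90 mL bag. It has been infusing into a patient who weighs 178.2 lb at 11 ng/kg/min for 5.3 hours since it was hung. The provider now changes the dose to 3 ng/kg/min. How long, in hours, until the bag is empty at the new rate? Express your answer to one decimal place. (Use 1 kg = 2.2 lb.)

83.4 hours

Initial rate:
Weight = 178.2 lb ÷ 2.2 lb/kg = 81 kg
Dose = 11 ng/kg/min × 81 kg = 891 ng/min
891 ng/min × 60 min/hr = 53460 ng/hr
Concentration = 1500 mcg ÷ 90 mL = 16.66667 mcg/mL = 16666.67 ng/mL
Rate = 53460 ng/hr ÷ 16666.67 ng/mL = 3.2076 mL/hr
Volume infused so far = 3.2076 mL/hr × 5.3 hr = 17.00028 mL
Volume remaining = 90 − 17.00028 = 72.99972 mL
New rate:
Dose = 3 ng/kg/min × 81 kg = 243 ng/min
243 ng/min × 60 min/hr = 14580 ng/hr
Rate = 14580 ng/hr ÷ 16666.67 ng/mL = 0.8748 mL/hr
Time remaining = 72.99972 mL ÷ 0.8748 mL/hr = 83.44733 hr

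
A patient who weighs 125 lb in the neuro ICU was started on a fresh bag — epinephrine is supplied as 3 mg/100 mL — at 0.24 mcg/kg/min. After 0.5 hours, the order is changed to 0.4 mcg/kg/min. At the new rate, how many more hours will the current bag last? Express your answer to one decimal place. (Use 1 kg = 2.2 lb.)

1.9 hours

Initial rate:
Weight = 125 lb ÷ 2.2 lb/kg = 56.81818 kg
Dose = 0.24 mcg/kg/min × 56.81818 kg = 13.63636 mcg/min
13.63636 mcg/min × 60 min/hr = 818.1818 mcg/hr
Concentration = 3 mg ÷ 100 mL = 0.03 mg/mL = 30 mcg/mL
Rate = 818.1818 mcg/hr ÷ 30 mcg/mL = 27.27273 mL/hr
Volume infused so far = 27.27273 mL/hr × 0.5 hr = 13.63636 mL
Volume remaining = 100 − 13.63636 = 86.36364 mL
New rate:
Dose = 0.4 mcg/kg/min × 56.81818 kg = 22.72727 mcg/min
22.72727 mcg/min × 60 min/hr = 1363.636 mcg/hr
Rate = 1363.636 mcg/hr ÷ 30 mcg/mL = 45.45455 mL/hr
Time remaining = 86.36364 mL ÷ 45.45455 mL/hr = 1.9 hr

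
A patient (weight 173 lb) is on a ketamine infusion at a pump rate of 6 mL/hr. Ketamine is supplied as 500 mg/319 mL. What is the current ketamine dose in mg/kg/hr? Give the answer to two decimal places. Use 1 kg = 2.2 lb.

Weight = 173 lb ÷ 2.2 lb/kg = 78.63636 kg
Concentration = 500 mg ÷ 319 mL = 1.567398 mg/mL
Drug rate = 6 mL/hr × 1.567398 mg/mL = 9.404389 mg/hr
9.404389 mg/hr ÷ 78.63636 kg = 0.1195934 mg/kg/hr

0.12 mg/kg/hr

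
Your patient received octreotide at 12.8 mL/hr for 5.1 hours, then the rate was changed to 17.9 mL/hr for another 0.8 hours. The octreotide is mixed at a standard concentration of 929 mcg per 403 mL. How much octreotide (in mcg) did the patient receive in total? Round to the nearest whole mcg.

Concentration = 929 mcg ÷ 403 mL = 2.305211 mcg/mL
Stage 1: 12.8 mL/hr × 5.1 hr = 65.28 mL → 65.28 mL × 2.305211 mcg/mL = 150.4842 mcg
Stage 2: 17.9 mL/hr × 0.8 hr = 14.32 mL → 14.32 mL × 2.305211 mcg/mL = 33.01062 mcg
Total = 150.4842 + 33.01062 = 183.4948 mcg

183 mcg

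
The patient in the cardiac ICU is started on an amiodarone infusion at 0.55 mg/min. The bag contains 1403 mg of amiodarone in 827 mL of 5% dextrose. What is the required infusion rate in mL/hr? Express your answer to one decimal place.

19.5 mL/hr

0.55 mg/min × 60 min/hr = 33 mg/hr
Concentration = 1403 mg ÷ 827 mL = 1.696493 mg/mL
Rate = 33 mg/hr ÷ 1.696493 mg/mL = 19.45189 mL/hr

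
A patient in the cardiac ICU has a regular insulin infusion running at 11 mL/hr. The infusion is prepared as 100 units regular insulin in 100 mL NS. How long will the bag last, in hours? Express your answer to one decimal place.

9.1 hours

Duration = 100 mL ÷ 11 mL/hr = 9.090909 hr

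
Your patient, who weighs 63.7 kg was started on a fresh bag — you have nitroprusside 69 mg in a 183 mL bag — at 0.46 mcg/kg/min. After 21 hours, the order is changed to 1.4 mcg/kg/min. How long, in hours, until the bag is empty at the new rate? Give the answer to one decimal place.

6.0 hours

Initial rate:
Dose = 0.46 mcg/kg/min × 63.7 kg = 29.302 mcg/min
29.302 mcg/min × 60 min/hr = 1758.12 mcg/hr
Concentration = 69 mg ÷ 183 mL = 0.3770492 mg/mL = 377.0492 mcg/mL
Rate = 1758.12 mcg/hr ÷ 377.0492 mcg/mL = 4.66284 mL/hr
Volume infused so far = 4.66284 mL/hr × 21 hr = 97.91964 mL
Volume remaining = 183 − 97.91964 = 85.08036 mL
New rate:
Dose = 1.4 mcg/kg/min × 63.7 kg = 89.18 mcg/min
89.18 mcg/min × 60 min/hr = 5350.8 mcg/hr
Rate = 5350.8 mcg/hr ÷ 377.0492 mcg/mL = 14.19125 mL/hr
Time remaining = 85.08036 mL ÷ 14.19125 mL/hr = 5.995268 hr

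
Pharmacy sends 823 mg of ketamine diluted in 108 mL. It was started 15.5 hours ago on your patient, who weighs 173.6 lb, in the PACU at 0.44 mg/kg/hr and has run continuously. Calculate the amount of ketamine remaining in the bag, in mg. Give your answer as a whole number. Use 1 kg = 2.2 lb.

285 mg

Weight = 173.6 lb ÷ 2.2 lb/kg = 78.90909 kg
Dose = 0.44 mg/kg/hr × 78.90909 kg = 34.72 mg/hr
Concentration = 823 mg ÷ 108 mL = 7.62037 mg/mL
Rate = 34.72 mg/hr ÷ 7.62037 mg/mL = 4.556209 mL/hr
Volume infused = 4.556209 mL/hr × 15.5 hr = 70.62124 mL
Volume remaining = 108 − 70.62124 = 37.37876 mL
Drug remaining = 37.37876 mL × 7.62037 mg/mL = 284.84 mg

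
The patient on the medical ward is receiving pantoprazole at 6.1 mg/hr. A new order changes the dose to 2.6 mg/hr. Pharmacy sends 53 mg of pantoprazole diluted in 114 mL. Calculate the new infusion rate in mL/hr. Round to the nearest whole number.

6 mL/hr

Concentration = 53 mg ÷ 114 mL = 0.4649123 mg/mL
Rate = 2.6 mg/hr ÷ 0.4649123 mg/mL = 5.592453 mL/hr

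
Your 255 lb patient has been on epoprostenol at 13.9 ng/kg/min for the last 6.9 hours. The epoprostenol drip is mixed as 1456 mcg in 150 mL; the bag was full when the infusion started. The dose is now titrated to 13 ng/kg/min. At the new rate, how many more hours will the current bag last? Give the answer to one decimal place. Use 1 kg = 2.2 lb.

8.7 hours

Initial rate:
Weight = 255 lb ÷ 2.2 lb/kg = 115.9091 kg
Dose = 13.9 ng/kg/min × 115.9091 kg = 1611.136 ng/min
1611.136 ng/min × 60 min/hr = 96668.18 ng/hr
Concentration = 1456 mcg ÷ 150 mL = 9.706667 mcg/mL = 9706.667 ng/mL
Rate = 96668.18 ng/hr ÷ 9706.667 ng/mL = 9.958947 mL/hr
Volume infused so far = 9.958947 mL/hr × 6.9 hr = 68.71674 mL
Volume remaining = 150 − 68.71674 = 81.28326 mL
New rate:
Dose = 13 ng/kg/min × 115.9091 kg = 1506.818 ng/min
1506.818 ng/min × 60 min/hr = 90409.09 ng/hr
Rate = 90409.09 ng/hr ÷ 9706.667 ng/mL = 9.314123 mL/hr
Time remaining = 81.28326 mL ÷ 9.314123 mL/hr = 8.726883 hr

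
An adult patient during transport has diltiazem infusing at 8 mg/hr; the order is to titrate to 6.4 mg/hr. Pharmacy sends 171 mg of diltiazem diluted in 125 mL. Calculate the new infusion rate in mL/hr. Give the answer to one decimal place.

Concentration = 171 mg ÷ 125 mL = 1.368 mg/mL
Rate = 6.4 mg/hr ÷ 1.368 mg/mL = 4.678363 mL/hr

4.7 mL/hr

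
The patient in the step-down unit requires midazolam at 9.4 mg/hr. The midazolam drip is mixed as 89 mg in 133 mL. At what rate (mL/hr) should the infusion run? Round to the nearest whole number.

14 mL/hr

Concentration = 89 mg ÷ 133 mL = 0.6691729 mg/mL
Rate = 9.4 mg/hr ÷ 0.6691729 mg/mL = 14.04719 mL/hr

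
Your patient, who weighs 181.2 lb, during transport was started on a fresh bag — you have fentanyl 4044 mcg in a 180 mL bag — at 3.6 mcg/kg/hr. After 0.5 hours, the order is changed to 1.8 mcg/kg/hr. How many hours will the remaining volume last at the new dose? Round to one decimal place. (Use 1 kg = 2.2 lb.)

Initial rate:
Weight = 181.2 lb ÷ 2.2 lb/kg = 82.36364 kg
Dose = 3.6 mcg/kg/hr × 82.36364 kg = 296.5091 mcg/hr
Concentration = 4044 mcg ÷ 180 mL = 22.46667 mcg/mL
Rate = 296.5091 mcg/hr ÷ 22.46667 mcg/mL = 13.19773 mL/hr
Volume infused so far = 13.19773 mL/hr × 0.5 hr = 6.598867 mL
Volume remaining = 180 − 6.598867 = 173.4011 mL
New rate:
Dose = 1.8 mcg/kg/hr × 82.36364 kg = 148.2545 mcg/hr
Rate = 148.2545 mcg/hr ÷ 22.46667 mcg/mL = 6.598867 mL/hr
Time remaining = 173.4011 mL ÷ 6.598867 mL/hr = 26.27741 hr

26.3 hours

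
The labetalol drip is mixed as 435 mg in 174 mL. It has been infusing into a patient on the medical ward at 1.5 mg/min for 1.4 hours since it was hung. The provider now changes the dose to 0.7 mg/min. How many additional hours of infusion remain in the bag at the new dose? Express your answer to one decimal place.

7.4 hours

Initial rate:
1.5 mg/min × 60 min/hr = 90 mg/hr
Concentration = 435 mg ÷ 174 mL = 2.5 mg/mL
Rate = 90 mg/hr ÷ 2.5 mg/mL = 36 mL/hr
Volume infused so far = 36 mL/hr × 1.4 hr = 50.4 mL
Volume remaining = 174 − 50.4 = 123.6 mL
New rate:
0.7 mg/min × 60 min/hr = 42 mg/hr
Rate = 42 mg/hr ÷ 2.5 mg/mL = 16.8 mL/hr
Time remaining = 123.6 mL ÷ 16.8 mL/hr = 7.357143 hr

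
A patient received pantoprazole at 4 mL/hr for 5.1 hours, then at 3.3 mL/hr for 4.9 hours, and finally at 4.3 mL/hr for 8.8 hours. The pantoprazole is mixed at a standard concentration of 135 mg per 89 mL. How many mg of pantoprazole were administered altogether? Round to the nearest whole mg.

Concentration = 135 mg ÷ 89 mL = 1.516854 mg/mL
Stage 1: 4 mL/hr × 5.1 hr = 20.4 mL → 20.4 mL × 1.516854 mg/mL = 30.94382 mg
Stage 2: 3.3 mL/hr × 4.9 hr = 16.17 mL → 16.17 mL × 1.516854 mg/mL = 24.52753 mg
Stage 3: 4.3 mL/hr × 8.8 hr = 37.84 mL → 37.84 mL × 1.516854 mg/mL = 57.39775 mg
Total = 30.94382 + 24.52753 + 57.39775 = 112.8691 mg

113 mg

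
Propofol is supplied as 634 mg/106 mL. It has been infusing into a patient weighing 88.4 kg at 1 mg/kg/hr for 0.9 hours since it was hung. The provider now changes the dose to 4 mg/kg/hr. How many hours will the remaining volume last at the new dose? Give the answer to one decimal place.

1.6 hours

Initial rate:
Dose = 1 mg/kg/hr × 88.4 kg = 88.4 mg/hr
Concentration = 634 mg ÷ 106 mL = 5.981132 mg/mL
Rate = 88.4 mg/hr ÷ 5.981132 mg/mL = 14.77981 mL/hr
Volume infused so far = 14.77981 mL/hr × 0.9 hr = 13.30183 mL
Volume remaining = 106 − 13.30183 = 92.69817 mL
New rate:
Dose = 4 mg/kg/hr × 88.4 kg = 353.6 mg/hr
Rate = 353.6 mg/hr ÷ 5.981132 mg/mL = 59.11924 mL/hr
Time remaining = 92.69817 mL ÷ 59.11924 mL/hr = 1.567986 hr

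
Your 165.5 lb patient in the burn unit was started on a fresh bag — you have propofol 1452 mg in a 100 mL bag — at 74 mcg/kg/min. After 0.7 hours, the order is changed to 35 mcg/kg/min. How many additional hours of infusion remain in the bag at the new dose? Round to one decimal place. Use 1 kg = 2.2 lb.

Initial rate:
Weight = 165.5 lb ÷ 2.2 lb/kg = 75.22727 kg
Dose = 74 mcg/kg/min × 75.22727 kg = 5566.818 mcg/min
5566.818 mcg/min × 60 min/hr = 334009.1 mcg/hr
Concentration = 1452 mg ÷ 100 mL = 14.52 mg/mL = 14520 mcg/mL
Rate = 334009.1 mcg/hr ÷ 14520 mcg/mL = 23.00338 mL/hr
Volume infused so far = 23.00338 mL/hr × 0.7 hr = 16.10237 mL
Volume remaining = 100 − 16.10237 = 83.89763 mL
New rate:
Dose = 35 mcg/kg/min × 75.22727 kg = 2632.955 mcg/min
2632.955 mcg/min × 60 min/hr = 157977.3 mcg/hr
Rate = 157977.3 mcg/hr ÷ 14520 mcg/mL = 10.87998 mL/hr
Time remaining = 83.89763 mL ÷ 10.87998 mL/hr = 7.711196 hr

7.7 hours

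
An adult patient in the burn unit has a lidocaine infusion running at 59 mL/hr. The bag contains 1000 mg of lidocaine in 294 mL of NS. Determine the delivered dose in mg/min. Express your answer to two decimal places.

3.34 mg/min

Concentration = 1000 mg ÷ 294 mL = 3.401361 mg/mL
Drug rate = 59 mL/hr × 3.401361 mg/mL = 200.6803 mg/hr
200.6803 mg/hr ÷ 60 min/hr = 3.344671 mg/min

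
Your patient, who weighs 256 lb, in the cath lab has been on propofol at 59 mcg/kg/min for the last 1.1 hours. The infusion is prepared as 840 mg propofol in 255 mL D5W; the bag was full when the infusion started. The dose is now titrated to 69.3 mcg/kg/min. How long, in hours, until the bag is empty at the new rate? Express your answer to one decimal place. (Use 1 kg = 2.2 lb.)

Initial rate:
Weight = 256 lb ÷ 2.2 lb/kg = 116.3636 kg
Dose = 59 mcg/kg/min × 116.3636 kg = 6865.455 mcg/min
6865.455 mcg/min × 60 min/hr = 411927.3 mcg/hr
Concentration = 840 mg ÷ 255 mL = 3.294118 mg/mL = 3294.118 mcg/mL
Rate = 411927.3 mcg/hr ÷ 3294.118 mcg/mL = 125.0494 mL/hr
Volume infused so far = 125.0494 mL/hr × 1.1 hr = 137.5543 mL
Volume remaining = 255 − 137.5543 = 117.4457 mL
New rate:
Dose = 69.3 mcg/kg/min × 116.3636 kg = 8064 mcg/min
8064 mcg/min × 60 min/hr = 483840 mcg/hr
Rate = 483840 mcg/hr ÷ 3294.118 mcg/mL = 146.88 mL/hr
Time remaining = 117.4457 mL ÷ 146.88 mL/hr = 0.7996032 hr

0.8 hours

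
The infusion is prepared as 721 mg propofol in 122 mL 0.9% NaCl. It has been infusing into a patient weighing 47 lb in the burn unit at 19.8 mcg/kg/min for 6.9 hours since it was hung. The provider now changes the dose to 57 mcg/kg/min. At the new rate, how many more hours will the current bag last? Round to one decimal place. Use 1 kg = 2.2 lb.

7.5 hours

Initial rate:
Weight = 47 lb ÷ 2.2 lb/kg = 21.36364 kg
Dose = 19.8 mcg/kg/min × 21.36364 kg = 423 mcg/min
423 mcg/min × 60 min/hr = 25380 mcg/hr
Concentration = 721 mg ÷ 122 mL = 5.909836 mg/mL = 5909.836 mcg/mL
Rate = 25380 mcg/hr ÷ 5909.836 mcg/mL = 4.294535 mL/hr
Volume infused so far = 4.294535 mL/hr × 6.9 hr = 29.63229 mL
Volume remaining = 122 − 29.63229 = 92.36771 mL
New rate:
Dose = 57 mcg/kg/min × 21.36364 kg = 1217.727 mcg/min
1217.727 mcg/min × 60 min/hr = 73063.64 mcg/hr
Rate = 73063.64 mcg/hr ÷ 5909.836 mcg/mL = 12.36306 mL/hr
Time remaining = 92.36771 mL ÷ 12.36306 mL/hr = 7.471268 hr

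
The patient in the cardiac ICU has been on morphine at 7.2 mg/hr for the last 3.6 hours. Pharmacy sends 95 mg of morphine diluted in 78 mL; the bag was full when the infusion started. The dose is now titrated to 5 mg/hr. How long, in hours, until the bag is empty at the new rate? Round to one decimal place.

13.8 hours

Initial rate:
Concentration = 95 mg ÷ 78 mL = 1.217949 mg/mL
Rate = 7.2 mg/hr ÷ 1.217949 mg/mL = 5.911579 mL/hr
Volume infused so far = 5.911579 mL/hr × 3.6 hr = 21.28168 mL
Volume remaining = 78 − 21.28168 = 56.71832 mL
New rate:
Rate = 5 mg/hr ÷ 1.217949 mg/mL = 4.105263 mL/hr
Time remaining = 56.71832 mL ÷ 4.105263 mL/hr = 13.816 hr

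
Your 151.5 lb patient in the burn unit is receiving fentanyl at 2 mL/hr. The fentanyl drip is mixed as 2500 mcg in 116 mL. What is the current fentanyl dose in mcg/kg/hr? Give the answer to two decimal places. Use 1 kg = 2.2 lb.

Weight = 151.5 lb ÷ 2.2 lb/kg = 68.86364 kg
Concentration = 2500 mcg ÷ 116 mL = 21.55172 mcg/mL
Drug rate = 2 mL/hr × 21.55172 mcg/mL = 43.10345 mcg/hr
43.10345 mcg/hr ÷ 68.86364 kg = 0.6259247 mcg/kg/hr

0.63 mcg/kg/hr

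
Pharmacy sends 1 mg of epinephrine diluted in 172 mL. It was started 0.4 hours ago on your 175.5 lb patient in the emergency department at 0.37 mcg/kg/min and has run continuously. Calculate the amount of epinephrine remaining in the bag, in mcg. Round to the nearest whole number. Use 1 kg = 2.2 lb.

Weight = 175.5 lb ÷ 2.2 lb/kg = 79.77273 kg
Dose = 0.37 mcg/kg/min × 79.77273 kg = 29.51591 mcg/min
29.51591 mcg/min × 60 min/hr = 1770.955 mcg/hr
Concentration = 1 mg ÷ 172 mL = 0.005813953 mg/mL = 5.813953 mcg/mL
Rate = 1770.955 mcg/hr ÷ 5.813953 mcg/mL = 304.6042 mL/hr
Volume infused = 304.6042 mL/hr × 0.4 hr = 121.8417 mL
Volume remaining = 172 − 121.8417 = 50.15833 mL
Drug remaining = 50.15833 mL × 5.813953 mcg/mL = 291.6182 mcg

292 mcg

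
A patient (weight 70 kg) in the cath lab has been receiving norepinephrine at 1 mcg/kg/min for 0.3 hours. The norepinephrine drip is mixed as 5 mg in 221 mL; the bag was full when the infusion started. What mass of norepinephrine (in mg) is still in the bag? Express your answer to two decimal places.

3.74 mg

Dose = 1 mcg/kg/min × 70 kg = 70 mcg/min
70 mcg/min × 60 min/hr = 4200 mcg/hr
Concentration = 5 mg ÷ 221 mL = 0.02262443 mg/mL = 22.62443 mcg/mL
Rate = 4200 mcg/hr ÷ 22.62443 mcg/mL = 185.64 mL/hr
Volume infused = 185.64 mL/hr × 0.3 hr = 55.692 mL
Volume remaining = 221 − 55.692 = 165.308 mL
Drug remaining = 165.308 mL × 22.62443 mcg/mL = 3740 mcg = 3.74 mg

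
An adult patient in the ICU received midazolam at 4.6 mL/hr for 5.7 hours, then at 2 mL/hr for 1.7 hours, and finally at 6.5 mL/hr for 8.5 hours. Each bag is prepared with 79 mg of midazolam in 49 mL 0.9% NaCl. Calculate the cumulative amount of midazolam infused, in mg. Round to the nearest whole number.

137 mg

Concentration = 79 mg ÷ 49 mL = 1.612245 mg/mL
Stage 1: 4.6 mL/hr × 5.7 hr = 26.22 mL → 26.22 mL × 1.612245 mg/mL = 42.27306 mg
Stage 2: 2 mL/hr × 1.7 hr = 3.4 mL → 3.4 mL × 1.612245 mg/mL = 5.481633 mg
Stage 3: 6.5 mL/hr × 8.5 hr = 55.25 mL → 55.25 mL × 1.612245 mg/mL = 89.07653 mg
Total = 42.27306 + 5.481633 + 89.07653 = 136.8312 mg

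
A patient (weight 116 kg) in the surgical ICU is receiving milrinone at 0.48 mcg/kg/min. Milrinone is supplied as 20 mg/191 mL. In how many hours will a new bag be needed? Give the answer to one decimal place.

Dose = 0.48 mcg/kg/min × 116 kg = 55.68 mcg/min
55.68 mcg/min × 60 min/hr = 3340.8 mcg/hr
Concentration = 20 mg ÷ 191 mL = 0.104712 mg/mL = 104.712 mcg/mL
Rate = 3340.8 mcg/hr ÷ 104.712 mcg/mL = 31.90464 mL/hr
Duration = 191 mL ÷ 31.90464 mL/hr = 5.98659 hr

6.0 hours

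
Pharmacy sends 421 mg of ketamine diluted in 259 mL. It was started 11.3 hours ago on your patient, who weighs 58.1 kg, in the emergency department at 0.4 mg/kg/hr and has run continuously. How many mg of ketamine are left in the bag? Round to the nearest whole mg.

Dose = 0.4 mg/kg/hr × 58.1 kg = 23.24 mg/hr
Concentration = 421 mg ÷ 259 mL = 1.625483 mg/mL
Rate = 23.24 mg/hr ÷ 1.625483 mg/mL = 14.29729 mL/hr
Volume infused = 14.29729 mL/hr × 11.3 hr = 161.5594 mL
Volume remaining = 259 − 161.5594 = 97.4406 mL
Drug remaining = 97.4406 mL × 1.625483 mg/mL = 158.388 mg

158 mg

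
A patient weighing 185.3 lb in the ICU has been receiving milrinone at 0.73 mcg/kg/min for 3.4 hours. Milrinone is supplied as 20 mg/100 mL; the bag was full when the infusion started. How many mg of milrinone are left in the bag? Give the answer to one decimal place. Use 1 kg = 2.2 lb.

Weight = 185.3 lb ÷ 2.2 lb/kg = 84.22727 kg
Dose = 0.73 mcg/kg/min × 84.22727 kg = 61.48591 mcg/min
61.48591 mcg/min × 60 min/hr = 3689.155 mcg/hr
Concentration = 20 mg ÷ 100 mL = 0.2 mg/mL = 200 mcg/mL
Rate = 3689.155 mcg/hr ÷ 200 mcg/mL = 18.44577 mL/hr
Volume infused = 18.44577 mL/hr × 3.4 hr = 62.71563 mL
Volume remaining = 100 − 62.71563 = 37.28437 mL
Drug remaining = 37.28437 mL × 200 mcg/mL = 7456.875 mcg = 7.456875 mg

7.5 mg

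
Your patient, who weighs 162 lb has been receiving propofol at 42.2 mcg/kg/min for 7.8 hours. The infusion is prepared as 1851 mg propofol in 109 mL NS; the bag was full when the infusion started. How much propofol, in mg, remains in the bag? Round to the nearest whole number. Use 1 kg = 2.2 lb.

397 mg

Weight = 162 lb ÷ 2.2 lb/kg = 73.63636 kg
Dose = 42.2 mcg/kg/min × 73.63636 kg = 3107.455 mcg/min
3107.455 mcg/min × 60 min/hr = 186447.3 mcg/hr
Concentration = 1851 mg ÷ 109 mL = 16.98165 mg/mL = 16981.65 mcg/mL
Rate = 186447.3 mcg/hr ÷ 16981.65 mcg/mL = 10.97934 mL/hr
Volume infused = 10.97934 mL/hr × 7.8 hr = 85.63883 mL
Volume remaining = 109 − 85.63883 = 23.36117 mL
Drug remaining = 23.36117 mL × 16981.65 mcg/mL = 396711.3 mcg = 396.7113 mg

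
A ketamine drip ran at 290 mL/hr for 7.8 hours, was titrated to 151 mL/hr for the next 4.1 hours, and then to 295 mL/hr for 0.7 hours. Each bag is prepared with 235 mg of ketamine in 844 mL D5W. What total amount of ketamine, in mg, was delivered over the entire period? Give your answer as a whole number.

860 mg

Concentration = 235 mg ÷ 844 mL = 0.278436 mg/mL
Stage 1: 290 mL/hr × 7.8 hr = 2262 mL → 2262 mL × 0.278436 mg/mL = 629.8223 mg
Stage 2: 151 mL/hr × 4.1 hr = 619.1 mL → 619.1 mL × 0.278436 mg/mL = 172.3797 mg
Stage 3: 295 mL/hr × 0.7 hr = 206.5 mL → 206.5 mL × 0.278436 mg/mL = 57.49704 mg
Total = 629.8223 + 172.3797 + 57.49704 = 859.6991 mg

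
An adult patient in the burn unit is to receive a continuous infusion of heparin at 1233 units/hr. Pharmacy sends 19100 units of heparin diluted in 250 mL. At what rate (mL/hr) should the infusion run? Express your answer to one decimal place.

Concentration = 19100 units ÷ 250 mL = 76.4 units/mL
Rate = 1233 units/hr ÷ 76.4 units/mL = 16.13874 mL/hr

16.1 mL/hr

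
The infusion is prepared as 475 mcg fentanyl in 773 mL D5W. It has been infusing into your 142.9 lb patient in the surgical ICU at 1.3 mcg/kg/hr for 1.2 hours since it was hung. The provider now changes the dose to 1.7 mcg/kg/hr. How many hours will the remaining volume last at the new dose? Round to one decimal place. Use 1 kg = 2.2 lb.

Initial rate:
Weight = 142.9 lb ÷ 2.2 lb/kg = 64.95455 kg
Dose = 1.3 mcg/kg/hr × 64.95455 kg = 84.44091 mcg/hr
Concentration = 475 mcg ÷ 773 mL = 0.614489 mcg/mL
Rate = 84.44091 mcg/hr ÷ 0.614489 mcg/mL = 137.4165 mL/hr
Volume infused so far = 137.4165 mL/hr × 1.2 hr = 164.8998 mL
Volume remaining = 773 − 164.8998 = 608.1002 mL
New rate:
Dose = 1.7 mcg/kg/hr × 64.95455 kg = 110.4227 mcg/hr
Rate = 110.4227 mcg/hr ÷ 0.614489 mcg/mL = 179.6985 mL/hr
Time remaining = 608.1002 mL ÷ 179.6985 mL/hr = 3.384004 hr

3.4 hours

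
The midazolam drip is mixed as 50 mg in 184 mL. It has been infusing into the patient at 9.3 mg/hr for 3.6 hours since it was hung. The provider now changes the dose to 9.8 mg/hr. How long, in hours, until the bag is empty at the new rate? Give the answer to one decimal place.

Initial rate:
Concentration = 50 mg ÷ 184 mL = 0.2717391 mg/mL
Rate = 9.3 mg/hr ÷ 0.2717391 mg/mL = 34.224 mL/hr
Volume infused so far = 34.224 mL/hr × 3.6 hr = 123.2064 mL
Volume remaining = 184 − 123.2064 = 60.7936 mL
New rate:
Rate = 9.8 mg/hr ÷ 0.2717391 mg/mL = 36.064 mL/hr
Time remaining = 60.7936 mL ÷ 36.064 mL/hr = 1.685714 hr

1.7 hours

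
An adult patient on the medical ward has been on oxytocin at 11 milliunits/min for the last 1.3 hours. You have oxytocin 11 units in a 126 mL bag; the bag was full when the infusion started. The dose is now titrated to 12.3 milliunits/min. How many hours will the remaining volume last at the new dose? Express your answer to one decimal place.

13.7 hours

Initial rate:
11 milliunits/min × 60 min/hr = 660 milliunits/hr
Concentration = 11 units ÷ 126 mL = 0.08730159 units/mL = 87.30159 milliunits/mL
Rate = 660 milliunits/hr ÷ 87.30159 milliunits/mL = 7.56 mL/hr
Volume infused so far = 7.56 mL/hr × 1.3 hr = 9.828 mL
Volume remaining = 126 − 9.828 = 116.172 mL
New rate:
12.3 milliunits/min × 60 min/hr = 738 milliunits/hr
Rate = 738 milliunits/hr ÷ 87.30159 milliunits/mL = 8.453455 mL/hr
Time remaining = 116.172 mL ÷ 8.453455 mL/hr = 13.74255 hr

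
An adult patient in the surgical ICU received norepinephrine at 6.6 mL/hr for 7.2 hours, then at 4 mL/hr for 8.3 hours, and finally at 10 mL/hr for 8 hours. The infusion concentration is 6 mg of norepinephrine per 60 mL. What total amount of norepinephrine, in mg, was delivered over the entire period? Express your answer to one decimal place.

Concentration = 6 mg ÷ 60 mL = 0.1 mg/mL
Stage 1: 6.6 mL/hr × 7.2 hr = 47.52 mL → 47.52 mL × 0.1 mg/mL = 4.752 mg
Stage 2: 4 mL/hr × 8.3 hr = 33.2 mL → 33.2 mL × 0.1 mg/mL = 3.32 mg
Stage 3: 10 mL/hr × 8 hr = 80 mL → 80 mL × 0.1 mg/mL = 8 mg
Total = 4.752 + 3.32 + 8 = 16.072 mg

16.1 mg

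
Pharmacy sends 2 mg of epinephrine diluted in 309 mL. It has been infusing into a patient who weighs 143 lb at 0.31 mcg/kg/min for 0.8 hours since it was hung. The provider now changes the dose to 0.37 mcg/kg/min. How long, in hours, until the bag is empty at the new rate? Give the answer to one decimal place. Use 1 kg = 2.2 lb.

Initial rate:
Weight = 143 lb ÷ 2.2 lb/kg = 65 kg
Dose = 0.31 mcg/kg/min × 65 kg = 20.15 mcg/min
20.15 mcg/min × 60 min/hr = 1209 mcg/hr
Concentration = 2 mg ÷ 309 mL = 0.006472492 mg/mL = 6.472492 mcg/mL
Rate = 1209 mcg/hr ÷ 6.472492 mcg/mL = 186.7905 mL/hr
Volume infused so far = 186.7905 mL/hr × 0.8 hr = 149.4324 mL
Volume remaining = 309 − 149.4324 = 159.5676 mL
New rate:
Dose = 0.37 mcg/kg/min × 65 kg = 24.05 mcg/min
24.05 mcg/min × 60 min/hr = 1443 mcg/hr
Rate = 1443 mcg/hr ÷ 6.472492 mcg/mL = 222.9435 mL/hr
Time remaining = 159.5676 mL ÷ 222.9435 mL/hr = 0.7157311 hr

0.7 hours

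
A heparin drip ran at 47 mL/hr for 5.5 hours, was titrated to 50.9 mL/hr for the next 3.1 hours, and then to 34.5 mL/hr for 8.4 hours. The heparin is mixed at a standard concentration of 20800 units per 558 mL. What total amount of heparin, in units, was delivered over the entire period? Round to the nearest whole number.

Concentration = 20800 units ÷ 558 mL = 37.27599 units/mL
Stage 1: 47 mL/hr × 5.5 hr = 258.5 mL → 258.5 mL × 37.27599 units/mL = 9635.842 units
Stage 2: 50.9 mL/hr × 3.1 hr = 157.79 mL → 157.79 mL × 37.27599 units/mL = 5881.778 units
Stage 3: 34.5 mL/hr × 8.4 hr = 289.8 mL → 289.8 mL × 37.27599 units/mL = 10802.58 units
Total = 9635.842 + 5881.778 + 10802.58 = 26320.2 units

26320 units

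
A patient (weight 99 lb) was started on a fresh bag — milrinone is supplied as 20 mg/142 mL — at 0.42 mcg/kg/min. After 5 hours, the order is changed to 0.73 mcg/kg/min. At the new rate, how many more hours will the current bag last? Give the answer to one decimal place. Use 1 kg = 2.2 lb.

Initial rate:
Weight = 99 lb ÷ 2.2 lb/kg = 45 kg
Dose = 0.42 mcg/kg/min × 45 kg = 18.9 mcg/min
18.9 mcg/min × 60 min/hr = 1134 mcg/hr
Concentration = 20 mg ÷ 142 mL = 0.1408451 mg/mL = 140.8451 mcg/mL
Rate = 1134 mcg/hr ÷ 140.8451 mcg/mL = 8.0514 mL/hr
Volume infused so far = 8.0514 mL/hr × 5 hr = 40.257 mL
Volume remaining = 142 − 40.257 = 101.743 mL
New rate:
Dose = 0.73 mcg/kg/min × 45 kg = 32.85 mcg/min
32.85 mcg/min × 60 min/hr = 1971 mcg/hr
Rate = 1971 mcg/hr ÷ 140.8451 mcg/mL = 13.9941 mL/hr
Time remaining = 101.743 mL ÷ 13.9941 mL/hr = 7.270421 hr

7.3 hours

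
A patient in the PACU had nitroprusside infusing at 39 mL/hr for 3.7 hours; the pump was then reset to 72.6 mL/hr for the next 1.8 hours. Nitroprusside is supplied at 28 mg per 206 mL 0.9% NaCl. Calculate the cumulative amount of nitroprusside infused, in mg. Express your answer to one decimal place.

Concentration = 28 mg ÷ 206 mL = 0.1359223 mg/mL
Stage 1: 39 mL/hr × 3.7 hr = 144.3 mL → 144.3 mL × 0.1359223 mg/mL = 19.61359 mg
Stage 2: 72.6 mL/hr × 1.8 hr = 130.68 mL → 130.68 mL × 0.1359223 mg/mL = 17.76233 mg
Total = 19.61359 + 17.76233 = 37.37592 mg

37.4 mg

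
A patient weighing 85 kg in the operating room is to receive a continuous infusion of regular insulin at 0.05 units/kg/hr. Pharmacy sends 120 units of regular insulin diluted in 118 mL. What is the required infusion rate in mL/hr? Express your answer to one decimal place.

Dose = 0.05 units/kg/hr × 85 kg = 4.25 units/hr
Concentration = 120 units ÷ 118 mL = 1.016949 units/mL
Rate = 4.25 units/hr ÷ 1.016949 units/mL = 4.179167 mL/hr

4.2 mL/hr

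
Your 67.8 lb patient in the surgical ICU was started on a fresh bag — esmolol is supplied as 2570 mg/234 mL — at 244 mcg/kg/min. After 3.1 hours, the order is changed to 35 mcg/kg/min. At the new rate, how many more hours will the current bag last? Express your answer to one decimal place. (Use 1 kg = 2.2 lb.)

Initial rate:
Weight = 67.8 lb ÷ 2.2 lb/kg = 30.81818 kg
Dose = 244 mcg/kg/min × 30.81818 kg = 7519.636 mcg/min
7519.636 mcg/min × 60 min/hr = 451178.2 mcg/hr
Concentration = 2570 mg ÷ 234 mL = 10.98291 mg/mL = 10982.91 mcg/mL
Rate = 451178.2 mcg/hr ÷ 10982.91 mcg/mL = 41.08004 mL/hr
Volume infused so far = 41.08004 mL/hr × 3.1 hr = 127.3481 mL
Volume remaining = 234 − 127.3481 = 106.6519 mL
New rate:
Dose = 35 mcg/kg/min × 30.81818 kg = 1078.636 mcg/min
1078.636 mcg/min × 60 min/hr = 64718.18 mcg/hr
Rate = 64718.18 mcg/hr ÷ 10982.91 mcg/mL = 5.892628 mL/hr
Time remaining = 106.6519 mL ÷ 5.892628 mL/hr = 18.0992 hr

18.1 hours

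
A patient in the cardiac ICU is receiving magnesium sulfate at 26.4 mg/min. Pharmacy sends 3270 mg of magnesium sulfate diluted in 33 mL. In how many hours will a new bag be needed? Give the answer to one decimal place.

26.4 mg/min × 60 min/hr = 1584 mg/hr
Concentration = 3270 mg ÷ 33 mL = 99.09091 mg/mL
Rate = 1584 mg/hr ÷ 99.09091 mg/mL = 15.98532 mL/hr
Duration = 33 mL ÷ 15.98532 mL/hr = 2.064394 hr

2.1 hours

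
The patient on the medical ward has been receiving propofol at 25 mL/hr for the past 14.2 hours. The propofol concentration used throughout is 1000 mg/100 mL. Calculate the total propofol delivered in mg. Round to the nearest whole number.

Concentration = 1000 mg ÷ 100 mL = 10 mg/mL = 10000 mcg/mL
Drug rate = 25 mL/hr × 10000 mcg/mL = 250000 mcg/hr
Total = 250000 mcg/hr × 14.2 hr = 3550000 mcg = 3550 mg

3550 mg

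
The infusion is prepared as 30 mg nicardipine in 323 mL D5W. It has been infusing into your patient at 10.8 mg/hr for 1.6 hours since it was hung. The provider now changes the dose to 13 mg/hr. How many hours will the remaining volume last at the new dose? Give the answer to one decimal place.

Initial rate:
Concentration = 30 mg ÷ 323 mL = 0.09287926 mg/mL
Rate = 10.8 mg/hr ÷ 0.09287926 mg/mL = 116.28 mL/hr
Volume infused so far = 116.28 mL/hr × 1.6 hr = 186.048 mL
Volume remaining = 323 − 186.048 = 136.952 mL
New rate:
Rate = 13 mg/hr ÷ 0.09287926 mg/mL = 139.9667 mL/hr
Time remaining = 136.952 mL ÷ 139.9667 mL/hr = 0.9784615 hr

1.0 hours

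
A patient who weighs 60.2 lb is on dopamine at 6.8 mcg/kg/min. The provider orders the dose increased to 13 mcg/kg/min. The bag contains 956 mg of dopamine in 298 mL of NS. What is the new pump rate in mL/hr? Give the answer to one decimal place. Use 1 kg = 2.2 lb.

6.7 mL/hr

Weight = 60.2 lb ÷ 2.2 lb/kg = 27.36364 kg
Dose = 13 mcg/kg/min × 27.36364 kg = 355.7273 mcg/min
355.7273 mcg/min × 60 min/hr = 21343.64 mcg/hr
Concentration = 956 mg ÷ 298 mL = 3.208054 mg/mL = 3208.054 mcg/mL
Rate = 21343.64 mcg/hr ÷ 3208.054 mcg/mL = 6.653142 mL/hr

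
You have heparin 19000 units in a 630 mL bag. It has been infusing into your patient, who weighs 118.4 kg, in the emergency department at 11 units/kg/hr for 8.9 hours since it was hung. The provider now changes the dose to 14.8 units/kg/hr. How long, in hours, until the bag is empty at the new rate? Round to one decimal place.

4.2 hours

Initial rate:
Dose = 11 units/kg/hr × 118.4 kg = 1302.4 units/hr
Concentration = 19000 units ÷ 630 mL = 30.15873 units/mL
Rate = 1302.4 units/hr ÷ 30.15873 units/mL = 43.18484 mL/hr
Volume infused so far = 43.18484 mL/hr × 8.9 hr = 384.3451 mL
Volume remaining = 630 − 384.3451 = 245.6549 mL
New rate:
Dose = 14.8 units/kg/hr × 118.4 kg = 1752.32 units/hr
Rate = 1752.32 units/hr ÷ 30.15873 units/mL = 58.10324 mL/hr
Time remaining = 245.6549 mL ÷ 58.10324 mL/hr = 4.227904 hr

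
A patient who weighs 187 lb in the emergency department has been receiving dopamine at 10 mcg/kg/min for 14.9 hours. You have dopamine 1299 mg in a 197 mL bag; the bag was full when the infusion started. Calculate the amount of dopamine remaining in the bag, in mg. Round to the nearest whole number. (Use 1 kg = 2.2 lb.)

539 mg

Weight = 187 lb ÷ 2.2 lb/kg = 85 kg
Dose = 10 mcg/kg/min × 85 kg = 850 mcg/min
850 mcg/min × 60 min/hr = 51000 mcg/hr
Concentration = 1299 mg ÷ 197 mL = 6.593909 mg/mL = 6593.909 mcg/mL
Rate = 51000 mcg/hr ÷ 6593.909 mcg/mL = 7.734411 mL/hr
Volume infused = 7.734411 mL/hr × 14.9 hr = 115.2427 mL
Volume remaining = 197 − 115.2427 = 81.75727 mL
Drug remaining = 81.75727 mL × 6593.909 mcg/mL = 539100 mcg = 539.1 mg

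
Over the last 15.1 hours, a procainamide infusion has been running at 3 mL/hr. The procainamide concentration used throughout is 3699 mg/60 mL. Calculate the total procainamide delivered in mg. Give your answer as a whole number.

Concentration = 3699 mg ÷ 60 mL = 61.65 mg/mL
Drug rate = 3 mL/hr × 61.65 mg/mL = 184.95 mg/hr
Total = 184.95 mg/hr × 15.1 hr = 2792.745 mg

2793 mg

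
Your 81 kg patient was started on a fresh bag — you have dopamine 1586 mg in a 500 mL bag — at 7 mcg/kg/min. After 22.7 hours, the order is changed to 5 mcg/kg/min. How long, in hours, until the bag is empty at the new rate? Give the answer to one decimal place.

Initial rate:
Dose = 7 mcg/kg/min × 81 kg = 567 mcg/min
567 mcg/min × 60 min/hr = 34020 mcg/hr
Concentration = 1586 mg ÷ 500 mL = 3.172 mg/mL = 3172 mcg/mL
Rate = 34020 mcg/hr ÷ 3172 mcg/mL = 10.72509 mL/hr
Volume infused so far = 10.72509 mL/hr × 22.7 hr = 243.4596 mL
Volume remaining = 500 − 243.4596 = 256.5404 mL
New rate:
Dose = 5 mcg/kg/min × 81 kg = 405 mcg/min
405 mcg/min × 60 min/hr = 24300 mcg/hr
Rate = 24300 mcg/hr ÷ 3172 mcg/mL = 7.660782 mL/hr
Time remaining = 256.5404 mL ÷ 7.660782 mL/hr = 33.48749 hr

33.5 hours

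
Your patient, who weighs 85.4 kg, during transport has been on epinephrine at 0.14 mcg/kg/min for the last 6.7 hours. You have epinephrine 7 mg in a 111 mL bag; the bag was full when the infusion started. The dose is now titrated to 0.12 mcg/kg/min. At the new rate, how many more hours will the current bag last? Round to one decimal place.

3.6 hours

Initial rate:
Dose = 0.14 mcg/kg/min × 85.4 kg = 11.956 mcg/min
11.956 mcg/min × 60 min/hr = 717.36 mcg/hr
Concentration = 7 mg ÷ 111 mL = 0.06306306 mg/mL = 63.06306 mcg/mL
Rate = 717.36 mcg/hr ÷ 63.06306 mcg/mL = 11.37528 mL/hr
Volume infused so far = 11.37528 mL/hr × 6.7 hr = 76.21438 mL
Volume remaining = 111 − 76.21438 = 34.78562 mL
New rate:
Dose = 0.12 mcg/kg/min × 85.4 kg = 10.248 mcg/min
10.248 mcg/min × 60 min/hr = 614.88 mcg/hr
Rate = 614.88 mcg/hr ÷ 63.06306 mcg/mL = 9.75024 mL/hr
Time remaining = 34.78562 mL ÷ 9.75024 mL/hr = 3.567668 hr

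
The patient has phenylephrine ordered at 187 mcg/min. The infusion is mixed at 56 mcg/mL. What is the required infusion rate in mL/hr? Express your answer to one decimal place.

200.4 mL/hr

187 mcg/min × 60 min/hr = 11220 mcg/hr
Rate = 11220 mcg/hr ÷ 56 mcg/mL = 200.3571 mL/hr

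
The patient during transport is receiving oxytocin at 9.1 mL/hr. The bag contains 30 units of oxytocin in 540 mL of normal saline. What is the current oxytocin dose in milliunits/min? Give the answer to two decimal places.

8.43 milliunits/min

Concentration = 30 units ÷ 540 mL = 0.05555556 units/mL = 55.55556 milliunits/mL
Drug rate = 9.1 mL/hr × 55.55556 milliunits/mL = 505.5556 milliunits/hr
505.5556 milliunits/hr ÷ 60 min/hr = 8.425926 milliunits/min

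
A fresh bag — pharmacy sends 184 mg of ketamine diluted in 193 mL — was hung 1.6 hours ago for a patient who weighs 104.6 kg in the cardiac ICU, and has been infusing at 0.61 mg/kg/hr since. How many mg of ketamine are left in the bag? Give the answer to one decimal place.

81.9 mg

Dose = 0.61 mg/kg/hr × 104.6 kg = 63.806 mg/hr
Concentration = 184 mg ÷ 193 mL = 0.9533679 mg/mL
Rate = 63.806 mg/hr ÷ 0.9533679 mg/mL = 66.92695 mL/hr
Volume infused = 66.92695 mL/hr × 1.6 hr = 107.0831 mL
Volume remaining = 193 − 107.0831 = 85.91689 mL
Drug remaining = 85.91689 mL × 0.9533679 mg/mL = 81.9104 mg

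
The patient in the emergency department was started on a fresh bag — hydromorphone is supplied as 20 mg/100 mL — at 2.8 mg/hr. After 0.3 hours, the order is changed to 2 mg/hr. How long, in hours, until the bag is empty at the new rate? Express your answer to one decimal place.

9.6 hours

Initial rate:
Concentration = 20 mg ÷ 100 mL = 0.2 mg/mL
Rate = 2.8 mg/hr ÷ 0.2 mg/mL = 14 mL/hr
Volume infused so far = 14 mL/hr × 0.3 hr = 4.2 mL
Volume remaining = 100 − 4.2 = 95.8 mL
New rate:
Rate = 2 mg/hr ÷ 0.2 mg/mL = 10 mL/hr
Time remaining = 95.8 mL ÷ 10 mL/hr = 9.58 hr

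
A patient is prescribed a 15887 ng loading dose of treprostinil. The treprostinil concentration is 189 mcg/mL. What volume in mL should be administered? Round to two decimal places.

Concentration = 189 mcg/mL = 189000 ng/mL
Volume = 15887 ng ÷ 189000 ng/mL = 0.0840582 mL

0.08 mL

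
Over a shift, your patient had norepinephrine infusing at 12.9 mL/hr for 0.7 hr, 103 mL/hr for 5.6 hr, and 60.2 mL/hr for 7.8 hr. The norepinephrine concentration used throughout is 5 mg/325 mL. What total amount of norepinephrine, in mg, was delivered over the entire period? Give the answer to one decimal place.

16.2 mg

Concentration = 5 mg ÷ 325 mL = 0.01538462 mg/mL
Stage 1: 12.9 mL/hr × 0.7 hr = 9.03 mL → 9.03 mL × 0.01538462 mg/mL = 0.1389231 mg
Stage 2: 103 mL/hr × 5.6 hr = 576.8 mL → 576.8 mL × 0.01538462 mg/mL = 8.873846 mg
Stage 3: 60.2 mL/hr × 7.8 hr = 469.56 mL → 469.56 mL × 0.01538462 mg/mL = 7.224 mg
Total = 0.1389231 + 8.873846 + 7.224 = 16.23677 mg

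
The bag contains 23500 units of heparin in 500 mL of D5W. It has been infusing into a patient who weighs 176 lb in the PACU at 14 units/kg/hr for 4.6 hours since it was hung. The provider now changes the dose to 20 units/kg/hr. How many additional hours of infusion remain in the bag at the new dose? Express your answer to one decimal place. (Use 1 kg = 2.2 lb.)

Initial rate:
Weight = 176 lb ÷ 2.2 lb/kg = 80 kg
Dose = 14 units/kg/hr × 80 kg = 1120 units/hr
Concentration = 23500 units ÷ 500 mL = 47 units/mL
Rate = 1120 units/hr ÷ 47 units/mL = 23.82979 mL/hr
Volume infused so far = 23.82979 mL/hr × 4.6 hr = 109.617 mL
Volume remaining = 500 − 109.617 = 390.383 mL
New rate:
Dose = 20 units/kg/hr × 80 kg = 1600 units/hr
Rate = 1600 units/hr ÷ 47 units/mL = 34.04255 mL/hr
Time remaining = 390.383 mL ÷ 34.04255 mL/hr = 11.4675 hr

11.5 hours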